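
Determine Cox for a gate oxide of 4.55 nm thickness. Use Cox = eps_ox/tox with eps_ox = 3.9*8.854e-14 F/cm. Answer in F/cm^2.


Step 1: eps_ox = 3.9 * 8.854e-14 = 3.45306e-13 F/cm
Step 2: tox in cm = 4.55 nm * 1e-7 = 4.5500e-07 cm
Step 3: Cox = 3.45306e-13 / 4.5500e-07 = 7.59e-07 F/cm^2

7.59e-07


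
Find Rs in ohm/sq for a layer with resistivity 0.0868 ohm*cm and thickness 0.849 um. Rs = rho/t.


Step 1: Convert thickness to cm: t = 0.849 um = 8.4900e-05 cm
Step 2: Rs = rho / t = 0.0868 / 8.4900e-05
Step 3: Rs = 1022.4 ohm/sq

1022.4


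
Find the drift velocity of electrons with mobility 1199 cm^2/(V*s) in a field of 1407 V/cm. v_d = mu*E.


Step 1: v_d = mu * E
Step 2: v_d = 1199 * 1407 = 1686993
Step 3: v_d = 1.69e+06 cm/s

1.69e+06


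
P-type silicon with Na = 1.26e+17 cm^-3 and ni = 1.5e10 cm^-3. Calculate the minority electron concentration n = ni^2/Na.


Step 1: Majority hole concentration p ≈ Na = 1.26e+17 cm^-3
Step 2: n = ni^2 / Na = (1.5e10)^2 / 1.26e+17
Step 3: n = 1.79e+03 cm^-3

1.79e+03


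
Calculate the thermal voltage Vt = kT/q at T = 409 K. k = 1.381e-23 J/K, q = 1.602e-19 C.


Step 1: kT = 1.381e-23 * 409 = 5.64829e-21 J
Step 2: Vt = kT/q = 5.64829e-21 / 1.602e-19
Step 3: Vt = 0.03526 V

0.03526


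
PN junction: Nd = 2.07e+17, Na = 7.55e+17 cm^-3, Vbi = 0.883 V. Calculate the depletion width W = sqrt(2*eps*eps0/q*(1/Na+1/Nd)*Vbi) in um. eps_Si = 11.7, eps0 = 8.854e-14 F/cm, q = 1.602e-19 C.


Step 1: 1/Na + 1/Nd = 1/7.55e+17 + 1/2.07e+17 = 6.15542e-18
Step 2: 2*eps*eps0/q = 2*11.7*8.854e-14/1.602e-19 = 1.293281e+07
Step 3: W^2 = 1.293281e+07 * 6.15542e-18 * 0.883 = 7.02929e-11
Step 4: W = sqrt(7.02929e-11) = 8.384e-06 cm = 0.08384 um

0.08384


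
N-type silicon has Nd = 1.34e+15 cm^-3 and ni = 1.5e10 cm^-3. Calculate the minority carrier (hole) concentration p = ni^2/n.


Step 1: Since Nd >> ni, n ≈ Nd = 1.34e+15 cm^-3
Step 2: p = ni^2 / n = (1.5e10)^2 / 1.34e+15
Step 3: p = 2.25e20 / 1.34e+15 = 1.68e+05 cm^-3

1.68e+05


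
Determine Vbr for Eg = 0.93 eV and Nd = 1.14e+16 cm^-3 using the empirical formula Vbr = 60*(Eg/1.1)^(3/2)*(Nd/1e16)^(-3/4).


Step 1: Eg/1.1 = 0.93/1.1 = 0.845455
Step 2: (Eg/1.1)^1.5 = 0.845455^1.5 = 0.777384
Step 3: (Nd/1e16)^(-0.75) = (1.14)^(-0.75) = 0.906403
Step 4: Vbr = 60 * 0.777384 * 0.906403 = 42.3 V

42.3


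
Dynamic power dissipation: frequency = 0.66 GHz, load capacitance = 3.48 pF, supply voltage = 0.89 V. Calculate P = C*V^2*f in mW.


Step 1: V^2 = 0.89^2 = 0.7921 V^2
Step 2: P = C*V^2*f = 3.48e-12 F * 0.7921 * 0.66e9 Hz
Step 3: P = 1.81929528e-03 W
Step 4: P = 1.819 mW

1.819


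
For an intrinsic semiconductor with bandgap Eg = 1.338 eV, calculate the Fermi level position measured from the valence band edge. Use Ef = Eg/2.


Step 1: For an intrinsic semiconductor, the Fermi level sits at midgap.
Step 2: Ef = Eg / 2 = 1.338 / 2 = 0.669 eV

0.669


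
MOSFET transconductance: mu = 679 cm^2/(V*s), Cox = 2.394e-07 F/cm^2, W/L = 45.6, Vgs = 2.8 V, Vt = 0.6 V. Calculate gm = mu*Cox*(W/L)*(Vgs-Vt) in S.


Step 1: Vov = Vgs - Vt = 2.8 - 0.6 = 2.2 V
Step 2: gm = mu * Cox * (W/L) * Vov
Step 3: gm = 679 * 2.394e-07 * 45.6 * 2.2 = 1.63e-02 S

1.63e-02


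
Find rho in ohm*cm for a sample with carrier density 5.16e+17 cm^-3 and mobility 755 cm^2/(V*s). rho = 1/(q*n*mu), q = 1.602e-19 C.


Step 1: sigma = q * n * mu = 1.602e-19 * 5.16e+17 * 755 = 6.24107e+01 S/cm
Step 2: rho = 1 / sigma = 1 / 6.24107e+01 = 0.01602 ohm*cm

0.01602


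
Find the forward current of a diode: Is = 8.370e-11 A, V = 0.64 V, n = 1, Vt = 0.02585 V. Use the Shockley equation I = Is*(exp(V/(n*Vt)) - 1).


Step 1: V/(n*Vt) = 0.64/(1*0.02585) = 24.7582
Step 2: exp(24.7582) = 5.6539e+10
Step 3: I = 8.370e-11 * (5.6539e+10 - 1) = 4.73e+00 A

4.73e+00


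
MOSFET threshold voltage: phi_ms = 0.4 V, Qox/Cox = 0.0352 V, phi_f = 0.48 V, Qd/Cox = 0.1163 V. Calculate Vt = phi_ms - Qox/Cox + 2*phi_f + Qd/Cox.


Step 1: Vt = phi_ms - Qox/Cox + 2*phi_f + Qd/Cox
Step 2: Vt = 0.4 - 0.0352 + 2*0.48 + 0.1163
Step 3: Vt = 0.4 - 0.0352 + 0.96 + 0.1163
Step 4: Vt = 1.4411 V

1.4411


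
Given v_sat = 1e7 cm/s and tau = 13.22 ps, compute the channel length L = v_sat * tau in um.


Step 1: tau in seconds = 13.22 ps * 1e-12 = 1.3220e-11 s
Step 2: L = v_sat * tau = 1e7 * 1.3220e-11 = 1.3220e-04 cm
Step 3: L in um = 1.3220e-04 * 1e4 = 1.322 um

1.322


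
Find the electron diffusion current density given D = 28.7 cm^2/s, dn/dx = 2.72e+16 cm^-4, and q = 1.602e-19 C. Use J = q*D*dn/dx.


Step 1: J = q * D * (dn/dx)
Step 2: J = 1.602e-19 * 28.7 * 2.72e+16
Step 3: J = 1.25e-01 A/cm^2

1.25e-01


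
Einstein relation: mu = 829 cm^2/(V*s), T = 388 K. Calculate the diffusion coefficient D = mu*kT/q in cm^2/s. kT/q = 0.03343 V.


Step 1: D = mu * (kT/q)
Step 2: D = 829 * 0.03343
Step 3: D = 27.71 cm^2/s

27.71


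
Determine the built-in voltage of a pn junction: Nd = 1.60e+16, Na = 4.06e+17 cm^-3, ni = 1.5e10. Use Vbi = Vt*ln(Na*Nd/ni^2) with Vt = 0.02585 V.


Step 1: Compute Na*Nd/ni^2 = 4.06e+17 * 1.60e+16 / (1.5e10)^2 = 2.8871e+13
Step 2: ln(2.8871e+13) = 30.9939
Step 3: Vbi = 0.02585 * 30.9939 = 0.801 V

0.801


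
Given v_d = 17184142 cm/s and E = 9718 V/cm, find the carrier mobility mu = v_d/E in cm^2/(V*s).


Step 1: mu = v_d / E
Step 2: mu = 17184142 / 9718
Step 3: mu = 1768.28 cm^2/(V*s)

1768.28


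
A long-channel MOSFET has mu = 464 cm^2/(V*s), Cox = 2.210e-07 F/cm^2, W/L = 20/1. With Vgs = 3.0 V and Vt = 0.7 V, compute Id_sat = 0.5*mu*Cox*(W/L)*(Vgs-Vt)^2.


Step 1: Overdrive voltage Vov = Vgs - Vt = 3.0 - 0.7 = 2.3 V
Step 2: W/L = 20/1 = 20
Step 3: Id = 0.5 * 464 * 2.210e-07 * 20 * 2.3^2
Step 4: Id = 5.42e-03 A

5.42e-03


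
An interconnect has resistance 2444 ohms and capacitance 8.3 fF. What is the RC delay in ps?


Step 1: tau = R * C
Step 2: tau = 2444 * 8.3 fF = 2444 * 8.3e-15 F
Step 3: tau = 2.02852e-11 s = 20.2852 ps

20.2852


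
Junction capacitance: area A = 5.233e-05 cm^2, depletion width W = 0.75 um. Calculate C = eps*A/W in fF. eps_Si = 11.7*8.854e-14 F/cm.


Step 1: eps_Si = 11.7 * 8.854e-14 = 1.035918e-12 F/cm
Step 2: W in cm = 0.75 * 1e-4 = 7.50e-05 cm
Step 3: C = 1.035918e-12 * 5.233e-05 / 7.50e-05 = 7.227945e-13 F
Step 4: C = 722.79 fF

722.79


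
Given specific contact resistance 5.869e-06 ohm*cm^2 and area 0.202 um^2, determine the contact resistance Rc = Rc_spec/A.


Step 1: Convert area to cm^2: 0.202 um^2 = 2.0200e-09 cm^2
Step 2: Rc = Rc_spec / A = 5.869e-06 / 2.0200e-09
Step 3: Rc = 2.91e+03 ohms

2.91e+03


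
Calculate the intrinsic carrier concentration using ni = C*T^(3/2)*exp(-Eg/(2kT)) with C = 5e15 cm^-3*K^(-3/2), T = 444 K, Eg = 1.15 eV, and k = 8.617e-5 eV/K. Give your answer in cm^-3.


Step 1: Compute kT = 8.617e-5 * 444 = 0.03825948 eV
Step 2: Exponent = -Eg/(2kT) = -1.15/(2*0.03825948) = -15.02895
Step 3: T^(3/2) = 444^1.5 = 9355.66
Step 4: ni = 5e15 * 9355.66 * exp(-15.02895) = 1.39e+13 cm^-3

1.39e+13


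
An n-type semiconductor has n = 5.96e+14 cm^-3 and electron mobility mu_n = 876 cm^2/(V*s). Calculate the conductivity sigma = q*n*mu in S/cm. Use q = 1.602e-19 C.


Step 1: sigma = q * n * mu
Step 2: sigma = 1.602e-19 * 5.96e+14 * 876
Step 3: sigma = 8.364e-02 S/cm

8.364e-02


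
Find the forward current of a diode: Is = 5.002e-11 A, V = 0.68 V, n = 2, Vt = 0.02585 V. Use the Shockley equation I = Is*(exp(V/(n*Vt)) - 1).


Step 1: V/(n*Vt) = 0.68/(2*0.02585) = 13.1528
Step 2: exp(13.1528) = 5.1545e+05
Step 3: I = 5.002e-11 * (5.1545e+05 - 1) = 2.58e-05 A

2.58e-05


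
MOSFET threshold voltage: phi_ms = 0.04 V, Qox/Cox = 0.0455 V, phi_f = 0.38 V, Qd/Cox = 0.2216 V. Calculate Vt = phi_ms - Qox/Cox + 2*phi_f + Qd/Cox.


Step 1: Vt = phi_ms - Qox/Cox + 2*phi_f + Qd/Cox
Step 2: Vt = 0.04 - 0.0455 + 2*0.38 + 0.2216
Step 3: Vt = 0.04 - 0.0455 + 0.76 + 0.2216
Step 4: Vt = 0.9761 V

0.9761


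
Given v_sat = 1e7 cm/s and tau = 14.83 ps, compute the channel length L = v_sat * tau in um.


Step 1: tau in seconds = 14.83 ps * 1e-12 = 1.4830e-11 s
Step 2: L = v_sat * tau = 1e7 * 1.4830e-11 = 1.4830e-04 cm
Step 3: L in um = 1.4830e-04 * 1e4 = 1.483 um

1.483


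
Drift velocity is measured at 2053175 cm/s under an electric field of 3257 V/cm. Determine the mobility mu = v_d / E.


Step 1: mu = v_d / E
Step 2: mu = 2053175 / 3257
Step 3: mu = 630.39 cm^2/(V*s)

630.39


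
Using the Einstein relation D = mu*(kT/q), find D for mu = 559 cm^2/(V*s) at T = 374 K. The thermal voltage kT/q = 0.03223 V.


Step 1: D = mu * (kT/q)
Step 2: D = 559 * 0.03223
Step 3: D = 18.02 cm^2/s

18.02


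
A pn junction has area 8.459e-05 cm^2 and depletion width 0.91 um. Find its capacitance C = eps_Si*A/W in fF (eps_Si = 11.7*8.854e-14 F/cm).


Step 1: eps_Si = 11.7 * 8.854e-14 = 1.035918e-12 F/cm
Step 2: W in cm = 0.91 * 1e-4 = 9.10e-05 cm
Step 3: C = 1.035918e-12 * 8.459e-05 / 9.10e-05 = 9.629484e-13 F
Step 4: C = 962.95 fF

962.95


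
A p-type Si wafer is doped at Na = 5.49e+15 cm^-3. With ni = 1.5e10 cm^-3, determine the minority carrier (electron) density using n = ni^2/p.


Step 1: Majority hole concentration p ≈ Na = 5.49e+15 cm^-3
Step 2: n = ni^2 / Na = (1.5e10)^2 / 5.49e+15
Step 3: n = 4.10e+04 cm^-3

4.10e+04


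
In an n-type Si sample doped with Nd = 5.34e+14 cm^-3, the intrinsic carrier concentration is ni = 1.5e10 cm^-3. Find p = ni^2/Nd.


Step 1: Since Nd >> ni, n ≈ Nd = 5.34e+14 cm^-3
Step 2: p = ni^2 / n = (1.5e10)^2 / 5.34e+14
Step 3: p = 2.25e20 / 5.34e+14 = 4.21e+05 cm^-3

4.21e+05


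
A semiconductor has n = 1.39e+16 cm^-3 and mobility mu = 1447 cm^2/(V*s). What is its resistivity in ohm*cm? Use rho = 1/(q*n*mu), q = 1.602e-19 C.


Step 1: sigma = q * n * mu = 1.602e-19 * 1.39e+16 * 1447 = 3.22215e+00 S/cm
Step 2: rho = 1 / sigma = 1 / 3.22215e+00 = 0.3104 ohm*cm

0.3104


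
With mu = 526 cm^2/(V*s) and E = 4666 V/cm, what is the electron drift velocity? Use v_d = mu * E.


Step 1: v_d = mu * E
Step 2: v_d = 526 * 4666 = 2454316
Step 3: v_d = 2.45e+06 cm/s

2.45e+06


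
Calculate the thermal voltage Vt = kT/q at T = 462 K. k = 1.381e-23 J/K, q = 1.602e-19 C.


Step 1: kT = 1.381e-23 * 462 = 6.38022e-21 J
Step 2: Vt = kT/q = 6.38022e-21 / 1.602e-19
Step 3: Vt = 0.03983 V

0.03983


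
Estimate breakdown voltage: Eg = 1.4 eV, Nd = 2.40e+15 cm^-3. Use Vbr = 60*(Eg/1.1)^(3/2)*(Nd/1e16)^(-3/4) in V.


Step 1: Eg/1.1 = 1.4/1.1 = 1.272727
Step 2: (Eg/1.1)^1.5 = 1.272727^1.5 = 1.435830
Step 3: (Nd/1e16)^(-0.75) = (0.24)^(-0.75) = 2.916363
Step 4: Vbr = 60 * 1.435830 * 2.916363 = 251.2 V

251.2


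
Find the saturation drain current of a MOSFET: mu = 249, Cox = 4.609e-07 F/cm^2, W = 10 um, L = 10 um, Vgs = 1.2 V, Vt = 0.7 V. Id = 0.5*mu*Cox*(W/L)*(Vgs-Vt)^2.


Step 1: Overdrive voltage Vov = Vgs - Vt = 1.2 - 0.7 = 0.5 V
Step 2: W/L = 10/10 = 1
Step 3: Id = 0.5 * 249 * 4.609e-07 * 1 * 0.5^2
Step 4: Id = 1.43e-05 A

1.43e-05


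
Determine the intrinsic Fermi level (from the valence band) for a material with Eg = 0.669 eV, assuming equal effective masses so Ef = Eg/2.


Step 1: For an intrinsic semiconductor, the Fermi level sits at midgap.
Step 2: Ef = Eg / 2 = 0.669 / 2 = 0.3345 eV

0.3345


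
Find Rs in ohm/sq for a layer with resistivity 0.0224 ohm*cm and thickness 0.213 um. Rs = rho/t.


Step 1: Convert thickness to cm: t = 0.213 um = 2.1300e-05 cm
Step 2: Rs = rho / t = 0.0224 / 2.1300e-05
Step 3: Rs = 1051.6 ohm/sq

1051.6


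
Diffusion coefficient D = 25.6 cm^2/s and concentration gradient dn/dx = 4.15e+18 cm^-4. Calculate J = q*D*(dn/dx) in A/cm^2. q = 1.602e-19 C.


Step 1: J = q * D * (dn/dx)
Step 2: J = 1.602e-19 * 25.6 * 4.15e+18
Step 3: J = 1.70e+01 A/cm^2

1.70e+01


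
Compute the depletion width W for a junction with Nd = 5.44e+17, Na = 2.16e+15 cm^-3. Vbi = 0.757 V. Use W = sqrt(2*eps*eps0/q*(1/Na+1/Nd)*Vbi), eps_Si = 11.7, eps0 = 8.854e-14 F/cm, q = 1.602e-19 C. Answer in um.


Step 1: 1/Na + 1/Nd = 1/2.16e+15 + 1/5.44e+17 = 4.64801e-16
Step 2: 2*eps*eps0/q = 2*11.7*8.854e-14/1.602e-19 = 1.293281e+07
Step 3: W^2 = 1.293281e+07 * 4.64801e-16 * 0.757 = 4.55047e-09
Step 4: W = sqrt(4.55047e-09) = 6.746e-05 cm = 0.6746 um

0.6746


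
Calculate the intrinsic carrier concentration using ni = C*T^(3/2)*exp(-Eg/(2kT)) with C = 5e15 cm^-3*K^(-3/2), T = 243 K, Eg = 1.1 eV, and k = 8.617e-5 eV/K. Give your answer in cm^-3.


Step 1: Compute kT = 8.617e-5 * 243 = 0.02093931 eV
Step 2: Exponent = -Eg/(2kT) = -1.1/(2*0.02093931) = -26.26639
Step 3: T^(3/2) = 243^1.5 = 3788.00
Step 4: ni = 5e15 * 3788.00 * exp(-26.26639) = 7.41e+07 cm^-3

7.41e+07


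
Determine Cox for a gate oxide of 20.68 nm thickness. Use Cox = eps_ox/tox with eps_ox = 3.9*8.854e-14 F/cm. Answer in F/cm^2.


Step 1: eps_ox = 3.9 * 8.854e-14 = 3.45306e-13 F/cm
Step 2: tox in cm = 20.68 nm * 1e-7 = 2.0680e-06 cm
Step 3: Cox = 3.45306e-13 / 2.0680e-06 = 1.67e-07 F/cm^2

1.67e-07


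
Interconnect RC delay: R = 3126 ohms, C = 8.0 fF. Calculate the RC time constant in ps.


Step 1: tau = R * C
Step 2: tau = 3126 * 8.0 fF = 3126 * 8.0e-15 F
Step 3: tau = 2.5008e-11 s = 25.008 ps

25.008


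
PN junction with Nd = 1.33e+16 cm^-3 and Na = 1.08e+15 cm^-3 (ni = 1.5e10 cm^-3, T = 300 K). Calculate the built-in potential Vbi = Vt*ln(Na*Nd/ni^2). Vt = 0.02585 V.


Step 1: Compute Na*Nd/ni^2 = 1.08e+15 * 1.33e+16 / (1.5e10)^2 = 6.3840e+10
Step 2: ln(6.3840e+10) = 24.8796
Step 3: Vbi = 0.02585 * 24.8796 = 0.643 V

0.643


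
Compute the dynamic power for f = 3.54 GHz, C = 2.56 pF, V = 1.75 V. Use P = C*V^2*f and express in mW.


Step 1: V^2 = 1.75^2 = 3.0625 V^2
Step 2: P = C*V^2*f = 2.56e-12 F * 3.0625 * 3.54e9 Hz
Step 3: P = 2.77536e-02 W
Step 4: P = 27.754 mW

27.754


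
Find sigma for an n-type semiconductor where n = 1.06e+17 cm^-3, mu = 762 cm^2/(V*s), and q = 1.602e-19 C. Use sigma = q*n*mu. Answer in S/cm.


Step 1: sigma = q * n * mu
Step 2: sigma = 1.602e-19 * 1.06e+17 * 762
Step 3: sigma = 1.294e+01 S/cm

1.294e+01


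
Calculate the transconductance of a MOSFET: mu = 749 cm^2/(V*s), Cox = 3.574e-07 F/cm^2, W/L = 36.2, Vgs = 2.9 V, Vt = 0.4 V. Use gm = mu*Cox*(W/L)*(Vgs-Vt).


Step 1: Vov = Vgs - Vt = 2.9 - 0.4 = 2.5 V
Step 2: gm = mu * Cox * (W/L) * Vov
Step 3: gm = 749 * 3.574e-07 * 36.2 * 2.5 = 2.42e-02 S

2.42e-02


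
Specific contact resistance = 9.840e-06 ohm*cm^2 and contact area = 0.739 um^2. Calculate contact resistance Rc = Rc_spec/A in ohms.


Step 1: Convert area to cm^2: 0.739 um^2 = 7.3900e-09 cm^2
Step 2: Rc = Rc_spec / A = 9.840e-06 / 7.3900e-09
Step 3: Rc = 1.33e+03 ohms

1.33e+03


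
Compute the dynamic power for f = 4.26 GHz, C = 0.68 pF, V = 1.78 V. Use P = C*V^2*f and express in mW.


Step 1: V^2 = 1.78^2 = 3.1684 V^2
Step 2: P = C*V^2*f = 0.68e-12 F * 3.1684 * 4.26e9 Hz
Step 3: P = 9.17822112e-03 W
Step 4: P = 9.178 mW

9.178


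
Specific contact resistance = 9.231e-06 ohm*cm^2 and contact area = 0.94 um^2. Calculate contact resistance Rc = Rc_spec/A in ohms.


Step 1: Convert area to cm^2: 0.94 um^2 = 9.4000e-09 cm^2
Step 2: Rc = Rc_spec / A = 9.231e-06 / 9.4000e-09
Step 3: Rc = 9.82e+02 ohms

9.82e+02


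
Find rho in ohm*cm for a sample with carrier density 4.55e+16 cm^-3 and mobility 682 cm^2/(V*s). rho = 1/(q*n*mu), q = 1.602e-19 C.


Step 1: sigma = q * n * mu = 1.602e-19 * 4.55e+16 * 682 = 4.97117e+00 S/cm
Step 2: rho = 1 / sigma = 1 / 4.97117e+00 = 0.2012 ohm*cm

0.2012


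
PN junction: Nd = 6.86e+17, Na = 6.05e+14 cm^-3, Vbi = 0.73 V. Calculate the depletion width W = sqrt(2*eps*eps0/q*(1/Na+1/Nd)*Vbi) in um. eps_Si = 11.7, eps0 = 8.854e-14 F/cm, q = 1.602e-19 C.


Step 1: 1/Na + 1/Nd = 1/6.05e+14 + 1/6.86e+17 = 1.65435e-15
Step 2: 2*eps*eps0/q = 2*11.7*8.854e-14/1.602e-19 = 1.293281e+07
Step 3: W^2 = 1.293281e+07 * 1.65435e-15 * 0.73 = 1.56186e-08
Step 4: W = sqrt(1.56186e-08) = 1.250e-04 cm = 1.25 um

1.25


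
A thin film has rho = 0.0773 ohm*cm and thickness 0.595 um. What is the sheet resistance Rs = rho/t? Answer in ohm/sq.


Step 1: Convert thickness to cm: t = 0.595 um = 5.9500e-05 cm
Step 2: Rs = rho / t = 0.0773 / 5.9500e-05
Step 3: Rs = 1299.2 ohm/sq

1299.2


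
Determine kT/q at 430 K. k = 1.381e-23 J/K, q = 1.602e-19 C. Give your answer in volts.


Step 1: kT = 1.381e-23 * 430 = 5.9383e-21 J
Step 2: Vt = kT/q = 5.9383e-21 / 1.602e-19
Step 3: Vt = 0.03707 V

0.03707


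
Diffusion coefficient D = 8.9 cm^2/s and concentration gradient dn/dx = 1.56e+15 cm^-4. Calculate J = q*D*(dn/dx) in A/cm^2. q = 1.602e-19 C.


Step 1: J = q * D * (dn/dx)
Step 2: J = 1.602e-19 * 8.9 * 1.56e+15
Step 3: J = 2.22e-03 A/cm^2

2.22e-03


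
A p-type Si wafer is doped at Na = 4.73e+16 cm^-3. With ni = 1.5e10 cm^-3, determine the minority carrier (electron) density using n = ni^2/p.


Step 1: Majority hole concentration p ≈ Na = 4.73e+16 cm^-3
Step 2: n = ni^2 / Na = (1.5e10)^2 / 4.73e+16
Step 3: n = 4.76e+03 cm^-3

4.76e+03


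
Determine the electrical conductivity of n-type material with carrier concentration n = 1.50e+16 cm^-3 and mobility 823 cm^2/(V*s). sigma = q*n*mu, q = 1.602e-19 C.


Step 1: sigma = q * n * mu
Step 2: sigma = 1.602e-19 * 1.50e+16 * 823
Step 3: sigma = 1.978e+00 S/cm

1.978e+00


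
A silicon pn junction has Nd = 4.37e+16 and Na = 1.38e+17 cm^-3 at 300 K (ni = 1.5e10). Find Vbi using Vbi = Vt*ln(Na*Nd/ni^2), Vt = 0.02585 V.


Step 1: Compute Na*Nd/ni^2 = 1.38e+17 * 4.37e+16 / (1.5e10)^2 = 2.6803e+13
Step 2: ln(2.6803e+13) = 30.9195
Step 3: Vbi = 0.02585 * 30.9195 = 0.799 V

0.799


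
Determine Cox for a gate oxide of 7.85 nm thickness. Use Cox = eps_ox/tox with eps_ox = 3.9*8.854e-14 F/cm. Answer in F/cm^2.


Step 1: eps_ox = 3.9 * 8.854e-14 = 3.45306e-13 F/cm
Step 2: tox in cm = 7.85 nm * 1e-7 = 7.8500e-07 cm
Step 3: Cox = 3.45306e-13 / 7.8500e-07 = 4.40e-07 F/cm^2

4.40e-07


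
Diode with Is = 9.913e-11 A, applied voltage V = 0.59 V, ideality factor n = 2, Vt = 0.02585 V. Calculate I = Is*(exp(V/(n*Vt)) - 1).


Step 1: V/(n*Vt) = 0.59/(2*0.02585) = 11.4120
Step 2: exp(11.4120) = 9.0400e+04
Step 3: I = 9.913e-11 * (9.0400e+04 - 1) = 8.96e-06 A

8.96e-06


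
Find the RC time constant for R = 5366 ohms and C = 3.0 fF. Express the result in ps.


Step 1: tau = R * C
Step 2: tau = 5366 * 3.0 fF = 5366 * 3.0e-15 F
Step 3: tau = 1.6098e-11 s = 16.098 ps

16.098


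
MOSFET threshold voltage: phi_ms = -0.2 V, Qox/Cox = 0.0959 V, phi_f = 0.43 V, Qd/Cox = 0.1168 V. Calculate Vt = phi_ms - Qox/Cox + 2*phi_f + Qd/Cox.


Step 1: Vt = phi_ms - Qox/Cox + 2*phi_f + Qd/Cox
Step 2: Vt = -0.2 - 0.0959 + 2*0.43 + 0.1168
Step 3: Vt = -0.2 - 0.0959 + 0.86 + 0.1168
Step 4: Vt = 0.6809 V

0.6809


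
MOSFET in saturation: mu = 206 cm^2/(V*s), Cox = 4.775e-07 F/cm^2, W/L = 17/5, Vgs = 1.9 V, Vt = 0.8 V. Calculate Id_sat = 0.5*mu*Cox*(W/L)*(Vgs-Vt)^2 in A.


Step 1: Overdrive voltage Vov = Vgs - Vt = 1.9 - 0.8 = 1.1 V
Step 2: W/L = 17/5 = 3.4
Step 3: Id = 0.5 * 206 * 4.775e-07 * 3.4 * 1.1^2
Step 4: Id = 2.02e-04 A

2.02e-04


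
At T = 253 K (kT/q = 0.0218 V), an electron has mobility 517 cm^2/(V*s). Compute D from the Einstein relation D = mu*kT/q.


Step 1: D = mu * (kT/q)
Step 2: D = 517 * 0.0218
Step 3: D = 11.27 cm^2/s

11.27


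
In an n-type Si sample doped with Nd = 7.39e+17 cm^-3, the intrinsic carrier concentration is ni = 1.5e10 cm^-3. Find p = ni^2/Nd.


Step 1: Since Nd >> ni, n ≈ Nd = 7.39e+17 cm^-3
Step 2: p = ni^2 / n = (1.5e10)^2 / 7.39e+17
Step 3: p = 2.25e20 / 7.39e+17 = 3.04e+02 cm^-3

3.04e+02


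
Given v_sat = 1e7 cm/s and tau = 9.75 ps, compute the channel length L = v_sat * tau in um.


Step 1: tau in seconds = 9.75 ps * 1e-12 = 9.7500e-12 s
Step 2: L = v_sat * tau = 1e7 * 9.7500e-12 = 9.7500e-05 cm
Step 3: L in um = 9.7500e-05 * 1e4 = 0.975 um

0.975


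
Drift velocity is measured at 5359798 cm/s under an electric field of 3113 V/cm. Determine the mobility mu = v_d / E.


Step 1: mu = v_d / E
Step 2: mu = 5359798 / 3113
Step 3: mu = 1721.75 cm^2/(V*s)

1721.75


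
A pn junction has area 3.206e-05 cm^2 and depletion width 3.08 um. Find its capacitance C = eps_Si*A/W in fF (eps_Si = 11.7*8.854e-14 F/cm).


Step 1: eps_Si = 11.7 * 8.854e-14 = 1.035918e-12 F/cm
Step 2: W in cm = 3.08 * 1e-4 = 3.08e-04 cm
Step 3: C = 1.035918e-12 * 3.206e-05 / 3.08e-04 = 1.078296e-13 F
Step 4: C = 107.83 fF

107.83


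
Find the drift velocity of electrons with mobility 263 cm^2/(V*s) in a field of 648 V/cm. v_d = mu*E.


Step 1: v_d = mu * E
Step 2: v_d = 263 * 648 = 170424
Step 3: v_d = 1.70e+05 cm/s

1.70e+05


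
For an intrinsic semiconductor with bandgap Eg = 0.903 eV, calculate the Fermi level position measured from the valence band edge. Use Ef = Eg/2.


Step 1: For an intrinsic semiconductor, the Fermi level sits at midgap.
Step 2: Ef = Eg / 2 = 0.903 / 2 = 0.4515 eV

0.4515


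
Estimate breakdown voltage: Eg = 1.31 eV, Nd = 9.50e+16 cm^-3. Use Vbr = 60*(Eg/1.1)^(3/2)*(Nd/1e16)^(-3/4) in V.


Step 1: Eg/1.1 = 1.31/1.1 = 1.190909
Step 2: (Eg/1.1)^1.5 = 1.190909^1.5 = 1.299624
Step 3: (Nd/1e16)^(-0.75) = (9.5)^(-0.75) = 0.184802
Step 4: Vbr = 60 * 1.299624 * 0.184802 = 14.4 V

14.4


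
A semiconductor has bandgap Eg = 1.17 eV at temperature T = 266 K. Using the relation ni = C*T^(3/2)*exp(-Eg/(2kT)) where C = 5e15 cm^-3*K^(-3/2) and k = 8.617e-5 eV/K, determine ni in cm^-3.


Step 1: Compute kT = 8.617e-5 * 266 = 0.02292122 eV
Step 2: Exponent = -Eg/(2kT) = -1.17/(2*0.02292122) = -25.52220
Step 3: T^(3/2) = 266^1.5 = 4338.33
Step 4: ni = 5e15 * 4338.33 * exp(-25.52220) = 1.79e+08 cm^-3

1.79e+08


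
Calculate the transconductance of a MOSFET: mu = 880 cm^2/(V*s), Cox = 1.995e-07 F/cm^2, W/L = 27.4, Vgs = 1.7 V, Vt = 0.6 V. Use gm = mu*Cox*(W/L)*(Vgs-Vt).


Step 1: Vov = Vgs - Vt = 1.7 - 0.6 = 1.1 V
Step 2: gm = mu * Cox * (W/L) * Vov
Step 3: gm = 880 * 1.995e-07 * 27.4 * 1.1 = 5.29e-03 S

5.29e-03


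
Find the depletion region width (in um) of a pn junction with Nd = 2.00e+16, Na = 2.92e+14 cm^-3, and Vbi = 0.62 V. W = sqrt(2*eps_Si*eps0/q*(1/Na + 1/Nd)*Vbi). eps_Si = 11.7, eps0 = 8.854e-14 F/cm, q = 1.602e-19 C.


Step 1: 1/Na + 1/Nd = 1/2.92e+14 + 1/2.00e+16 = 3.47466e-15
Step 2: 2*eps*eps0/q = 2*11.7*8.854e-14/1.602e-19 = 1.293281e+07
Step 3: W^2 = 1.293281e+07 * 3.47466e-15 * 0.62 = 2.78610e-08
Step 4: W = sqrt(2.78610e-08) = 1.669e-04 cm = 1.669 um

1.669


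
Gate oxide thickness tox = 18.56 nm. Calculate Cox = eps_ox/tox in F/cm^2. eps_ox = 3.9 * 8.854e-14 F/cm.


Step 1: eps_ox = 3.9 * 8.854e-14 = 3.45306e-13 F/cm
Step 2: tox in cm = 18.56 nm * 1e-7 = 1.8560e-06 cm
Step 3: Cox = 3.45306e-13 / 1.8560e-06 = 1.86e-07 F/cm^2

1.86e-07


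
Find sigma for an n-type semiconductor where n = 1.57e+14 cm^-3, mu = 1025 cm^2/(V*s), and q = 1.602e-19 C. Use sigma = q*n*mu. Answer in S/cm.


Step 1: sigma = q * n * mu
Step 2: sigma = 1.602e-19 * 1.57e+14 * 1025
Step 3: sigma = 2.578e-02 S/cm

2.578e-02


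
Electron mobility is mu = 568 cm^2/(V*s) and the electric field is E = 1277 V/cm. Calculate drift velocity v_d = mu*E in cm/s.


Step 1: v_d = mu * E
Step 2: v_d = 568 * 1277 = 725336
Step 3: v_d = 7.25e+05 cm/s

7.25e+05


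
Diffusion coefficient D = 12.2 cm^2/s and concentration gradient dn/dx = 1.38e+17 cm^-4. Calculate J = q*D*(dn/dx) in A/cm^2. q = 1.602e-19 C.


Step 1: J = q * D * (dn/dx)
Step 2: J = 1.602e-19 * 12.2 * 1.38e+17
Step 3: J = 2.70e-01 A/cm^2

2.70e-01


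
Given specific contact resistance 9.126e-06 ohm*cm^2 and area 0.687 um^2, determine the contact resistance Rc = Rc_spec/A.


Step 1: Convert area to cm^2: 0.687 um^2 = 6.8700e-09 cm^2
Step 2: Rc = Rc_spec / A = 9.126e-06 / 6.8700e-09
Step 3: Rc = 1.33e+03 ohms

1.33e+03


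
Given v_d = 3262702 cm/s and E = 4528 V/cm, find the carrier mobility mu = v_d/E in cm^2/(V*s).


Step 1: mu = v_d / E
Step 2: mu = 3262702 / 4528
Step 3: mu = 720.56 cm^2/(V*s)

720.56


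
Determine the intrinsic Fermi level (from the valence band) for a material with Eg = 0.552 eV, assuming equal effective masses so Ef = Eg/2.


Step 1: For an intrinsic semiconductor, the Fermi level sits at midgap.
Step 2: Ef = Eg / 2 = 0.552 / 2 = 0.276 eV

0.276


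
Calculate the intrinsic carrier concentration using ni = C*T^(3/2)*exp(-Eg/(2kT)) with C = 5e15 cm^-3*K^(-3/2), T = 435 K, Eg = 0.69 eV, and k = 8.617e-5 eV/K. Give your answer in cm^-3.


Step 1: Compute kT = 8.617e-5 * 435 = 0.03748395 eV
Step 2: Exponent = -Eg/(2kT) = -0.69/(2*0.03748395) = -9.20394
Step 3: T^(3/2) = 435^1.5 = 9072.64
Step 4: ni = 5e15 * 9072.64 * exp(-9.20394) = 4.57e+15 cm^-3

4.57e+15


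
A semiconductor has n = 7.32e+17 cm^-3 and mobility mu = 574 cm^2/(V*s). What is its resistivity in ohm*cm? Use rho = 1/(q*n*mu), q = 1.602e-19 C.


Step 1: sigma = q * n * mu = 1.602e-19 * 7.32e+17 * 574 = 6.73109e+01 S/cm
Step 2: rho = 1 / sigma = 1 / 6.73109e+01 = 0.01486 ohm*cm

0.01486


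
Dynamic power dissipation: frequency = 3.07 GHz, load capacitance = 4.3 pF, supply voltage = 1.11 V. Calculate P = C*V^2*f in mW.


Step 1: V^2 = 1.11^2 = 1.2321 V^2
Step 2: P = C*V^2*f = 4.3e-12 F * 1.2321 * 3.07e9 Hz
Step 3: P = 1.62649521e-02 W
Step 4: P = 16.265 mW

16.265


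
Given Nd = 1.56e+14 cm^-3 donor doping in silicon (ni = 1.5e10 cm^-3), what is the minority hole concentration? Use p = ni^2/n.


Step 1: Since Nd >> ni, n ≈ Nd = 1.56e+14 cm^-3
Step 2: p = ni^2 / n = (1.5e10)^2 / 1.56e+14
Step 3: p = 2.25e20 / 1.56e+14 = 1.44e+06 cm^-3

1.44e+06


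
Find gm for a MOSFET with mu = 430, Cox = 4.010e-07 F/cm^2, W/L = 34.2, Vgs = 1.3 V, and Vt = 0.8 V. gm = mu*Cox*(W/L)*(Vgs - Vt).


Step 1: Vov = Vgs - Vt = 1.3 - 0.8 = 0.5 V
Step 2: gm = mu * Cox * (W/L) * Vov
Step 3: gm = 430 * 4.010e-07 * 34.2 * 0.5 = 2.95e-03 S

2.95e-03


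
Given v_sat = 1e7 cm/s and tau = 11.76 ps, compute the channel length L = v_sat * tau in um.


Step 1: tau in seconds = 11.76 ps * 1e-12 = 1.1760e-11 s
Step 2: L = v_sat * tau = 1e7 * 1.1760e-11 = 1.1760e-04 cm
Step 3: L in um = 1.1760e-04 * 1e4 = 1.176 um

1.176


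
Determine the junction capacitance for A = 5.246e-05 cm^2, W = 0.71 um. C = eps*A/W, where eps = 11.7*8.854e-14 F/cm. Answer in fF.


Step 1: eps_Si = 11.7 * 8.854e-14 = 1.035918e-12 F/cm
Step 2: W in cm = 0.71 * 1e-4 = 7.10e-05 cm
Step 3: C = 1.035918e-12 * 5.246e-05 / 7.10e-05 = 7.654121e-13 F
Step 4: C = 765.41 fF

765.41


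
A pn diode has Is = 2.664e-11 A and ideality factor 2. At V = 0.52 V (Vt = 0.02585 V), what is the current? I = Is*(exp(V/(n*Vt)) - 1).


Step 1: V/(n*Vt) = 0.52/(2*0.02585) = 10.0580
Step 2: exp(10.0580) = 2.3342e+04
Step 3: I = 2.664e-11 * (2.3342e+04 - 1) = 6.22e-07 A

6.22e-07


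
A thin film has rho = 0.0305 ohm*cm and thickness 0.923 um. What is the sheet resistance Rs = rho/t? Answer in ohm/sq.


Step 1: Convert thickness to cm: t = 0.923 um = 9.2300e-05 cm
Step 2: Rs = rho / t = 0.0305 / 9.2300e-05
Step 3: Rs = 330.4 ohm/sq

330.4


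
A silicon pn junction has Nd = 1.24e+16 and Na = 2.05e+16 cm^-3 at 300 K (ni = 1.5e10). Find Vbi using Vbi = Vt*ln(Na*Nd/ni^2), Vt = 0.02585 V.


Step 1: Compute Na*Nd/ni^2 = 2.05e+16 * 1.24e+16 / (1.5e10)^2 = 1.1298e+12
Step 2: ln(1.1298e+12) = 27.7531
Step 3: Vbi = 0.02585 * 27.7531 = 0.717 V

0.717


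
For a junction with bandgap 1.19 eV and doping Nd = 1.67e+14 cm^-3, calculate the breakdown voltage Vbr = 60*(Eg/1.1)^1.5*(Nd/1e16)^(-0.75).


Step 1: Eg/1.1 = 1.19/1.1 = 1.081818
Step 2: (Eg/1.1)^1.5 = 1.081818^1.5 = 1.125204
Step 3: (Nd/1e16)^(-0.75) = (0.0167)^(-0.75) = 21.525966
Step 4: Vbr = 60 * 1.125204 * 21.525966 = 1453.3 V

1453.3


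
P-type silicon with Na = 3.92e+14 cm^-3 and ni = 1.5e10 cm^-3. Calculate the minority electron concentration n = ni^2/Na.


Step 1: Majority hole concentration p ≈ Na = 3.92e+14 cm^-3
Step 2: n = ni^2 / Na = (1.5e10)^2 / 3.92e+14
Step 3: n = 5.74e+05 cm^-3

5.74e+05


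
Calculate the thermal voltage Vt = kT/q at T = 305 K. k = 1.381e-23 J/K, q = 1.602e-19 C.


Step 1: kT = 1.381e-23 * 305 = 4.21205e-21 J
Step 2: Vt = kT/q = 4.21205e-21 / 1.602e-19
Step 3: Vt = 0.02629 V

0.02629


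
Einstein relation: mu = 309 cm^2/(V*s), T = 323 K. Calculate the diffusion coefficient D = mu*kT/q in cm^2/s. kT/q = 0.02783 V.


Step 1: D = mu * (kT/q)
Step 2: D = 309 * 0.02783
Step 3: D = 8.6 cm^2/s

8.6


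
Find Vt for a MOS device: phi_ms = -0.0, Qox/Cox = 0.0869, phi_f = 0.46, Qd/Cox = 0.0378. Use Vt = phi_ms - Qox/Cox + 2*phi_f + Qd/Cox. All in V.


Step 1: Vt = phi_ms - Qox/Cox + 2*phi_f + Qd/Cox
Step 2: Vt = -0.0 - 0.0869 + 2*0.46 + 0.0378
Step 3: Vt = -0.0 - 0.0869 + 0.92 + 0.0378
Step 4: Vt = 0.8709 V

0.8709


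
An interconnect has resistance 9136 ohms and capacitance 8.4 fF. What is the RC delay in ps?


Step 1: tau = R * C
Step 2: tau = 9136 * 8.4 fF = 9136 * 8.4e-15 F
Step 3: tau = 7.67424e-11 s = 76.7424 ps

76.7424


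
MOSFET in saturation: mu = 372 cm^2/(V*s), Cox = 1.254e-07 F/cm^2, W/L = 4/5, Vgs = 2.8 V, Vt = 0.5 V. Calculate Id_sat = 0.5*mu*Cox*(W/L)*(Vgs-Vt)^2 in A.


Step 1: Overdrive voltage Vov = Vgs - Vt = 2.8 - 0.5 = 2.3 V
Step 2: W/L = 4/5 = 0.8
Step 3: Id = 0.5 * 372 * 1.254e-07 * 0.8 * 2.3^2
Step 4: Id = 9.87e-05 A

9.87e-05


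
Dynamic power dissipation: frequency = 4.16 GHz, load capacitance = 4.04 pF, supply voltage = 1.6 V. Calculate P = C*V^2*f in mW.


Step 1: V^2 = 1.6^2 = 2.56 V^2
Step 2: P = C*V^2*f = 4.04e-12 F * 2.56 * 4.16e9 Hz
Step 3: P = 4.3024384e-02 W
Step 4: P = 43.024 mW

43.024


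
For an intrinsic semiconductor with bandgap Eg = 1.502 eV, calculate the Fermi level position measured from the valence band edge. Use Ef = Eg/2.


Step 1: For an intrinsic semiconductor, the Fermi level sits at midgap.
Step 2: Ef = Eg / 2 = 1.502 / 2 = 0.751 eV

0.751


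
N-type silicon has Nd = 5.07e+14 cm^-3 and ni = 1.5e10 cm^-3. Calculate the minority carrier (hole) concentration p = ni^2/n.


Step 1: Since Nd >> ni, n ≈ Nd = 5.07e+14 cm^-3
Step 2: p = ni^2 / n = (1.5e10)^2 / 5.07e+14
Step 3: p = 2.25e20 / 5.07e+14 = 4.44e+05 cm^-3

4.44e+05


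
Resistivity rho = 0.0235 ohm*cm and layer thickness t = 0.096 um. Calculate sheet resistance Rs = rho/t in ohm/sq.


Step 1: Convert thickness to cm: t = 0.096 um = 9.6000e-06 cm
Step 2: Rs = rho / t = 0.0235 / 9.6000e-06
Step 3: Rs = 2447.9 ohm/sq

2447.9


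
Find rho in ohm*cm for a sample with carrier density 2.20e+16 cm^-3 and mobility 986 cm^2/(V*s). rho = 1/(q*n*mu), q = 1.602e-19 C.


Step 1: sigma = q * n * mu = 1.602e-19 * 2.20e+16 * 986 = 3.47506e+00 S/cm
Step 2: rho = 1 / sigma = 1 / 3.47506e+00 = 0.2878 ohm*cm

0.2878


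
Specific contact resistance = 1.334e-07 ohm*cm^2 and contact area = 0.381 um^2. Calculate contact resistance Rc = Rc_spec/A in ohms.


Step 1: Convert area to cm^2: 0.381 um^2 = 3.8100e-09 cm^2
Step 2: Rc = Rc_spec / A = 1.334e-07 / 3.8100e-09
Step 3: Rc = 3.50e+01 ohms

3.50e+01


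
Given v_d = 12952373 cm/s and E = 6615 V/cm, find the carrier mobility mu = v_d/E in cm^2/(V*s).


Step 1: mu = v_d / E
Step 2: mu = 12952373 / 6615
Step 3: mu = 1958.03 cm^2/(V*s)

1958.03


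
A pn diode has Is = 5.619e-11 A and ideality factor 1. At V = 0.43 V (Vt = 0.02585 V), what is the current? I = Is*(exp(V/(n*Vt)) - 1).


Step 1: V/(n*Vt) = 0.43/(1*0.02585) = 16.6344
Step 2: exp(16.6344) = 1.6758e+07
Step 3: I = 5.619e-11 * (1.6758e+07 - 1) = 9.42e-04 A

9.42e-04


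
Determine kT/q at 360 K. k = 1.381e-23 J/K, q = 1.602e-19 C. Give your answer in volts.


Step 1: kT = 1.381e-23 * 360 = 4.9716e-21 J
Step 2: Vt = kT/q = 4.9716e-21 / 1.602e-19
Step 3: Vt = 0.03103 V

0.03103


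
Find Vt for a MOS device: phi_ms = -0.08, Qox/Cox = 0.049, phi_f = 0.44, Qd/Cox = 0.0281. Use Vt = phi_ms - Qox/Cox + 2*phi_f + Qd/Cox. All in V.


Step 1: Vt = phi_ms - Qox/Cox + 2*phi_f + Qd/Cox
Step 2: Vt = -0.08 - 0.049 + 2*0.44 + 0.0281
Step 3: Vt = -0.08 - 0.049 + 0.88 + 0.0281
Step 4: Vt = 0.7791 V

0.7791


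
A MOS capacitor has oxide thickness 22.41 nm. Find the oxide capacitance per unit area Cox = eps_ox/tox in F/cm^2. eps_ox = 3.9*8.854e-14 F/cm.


Step 1: eps_ox = 3.9 * 8.854e-14 = 3.45306e-13 F/cm
Step 2: tox in cm = 22.41 nm * 1e-7 = 2.2410e-06 cm
Step 3: Cox = 3.45306e-13 / 2.2410e-06 = 1.54e-07 F/cm^2

1.54e-07


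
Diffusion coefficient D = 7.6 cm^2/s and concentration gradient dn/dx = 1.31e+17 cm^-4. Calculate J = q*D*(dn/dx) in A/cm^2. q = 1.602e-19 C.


Step 1: J = q * D * (dn/dx)
Step 2: J = 1.602e-19 * 7.6 * 1.31e+17
Step 3: J = 1.59e-01 A/cm^2

1.59e-01


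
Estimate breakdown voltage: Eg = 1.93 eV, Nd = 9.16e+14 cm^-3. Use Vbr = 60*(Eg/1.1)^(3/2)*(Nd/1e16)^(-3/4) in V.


Step 1: Eg/1.1 = 1.93/1.1 = 1.754545
Step 2: (Eg/1.1)^1.5 = 1.754545^1.5 = 2.324057
Step 3: (Nd/1e16)^(-0.75) = (0.0916)^(-0.75) = 6.005904
Step 4: Vbr = 60 * 2.324057 * 6.005904 = 837.5 V

837.5


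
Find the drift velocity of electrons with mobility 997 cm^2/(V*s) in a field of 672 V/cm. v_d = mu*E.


Step 1: v_d = mu * E
Step 2: v_d = 997 * 672 = 669984
Step 3: v_d = 6.70e+05 cm/s

6.70e+05


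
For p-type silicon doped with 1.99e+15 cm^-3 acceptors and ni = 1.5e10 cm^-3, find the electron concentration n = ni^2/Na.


Step 1: Majority hole concentration p ≈ Na = 1.99e+15 cm^-3
Step 2: n = ni^2 / Na = (1.5e10)^2 / 1.99e+15
Step 3: n = 1.13e+05 cm^-3

1.13e+05


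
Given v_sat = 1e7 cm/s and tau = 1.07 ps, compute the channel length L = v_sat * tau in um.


Step 1: tau in seconds = 1.07 ps * 1e-12 = 1.0700e-12 s
Step 2: L = v_sat * tau = 1e7 * 1.0700e-12 = 1.0700e-05 cm
Step 3: L in um = 1.0700e-05 * 1e4 = 0.107 um

0.107


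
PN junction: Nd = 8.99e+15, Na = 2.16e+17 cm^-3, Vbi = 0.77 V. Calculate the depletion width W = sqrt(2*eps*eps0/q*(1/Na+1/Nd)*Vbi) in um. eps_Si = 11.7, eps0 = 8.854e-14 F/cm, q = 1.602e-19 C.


Step 1: 1/Na + 1/Nd = 1/2.16e+17 + 1/8.99e+15 = 1.15864e-16
Step 2: 2*eps*eps0/q = 2*11.7*8.854e-14/1.602e-19 = 1.293281e+07
Step 3: W^2 = 1.293281e+07 * 1.15864e-16 * 0.77 = 1.15380e-09
Step 4: W = sqrt(1.15380e-09) = 3.397e-05 cm = 0.3397 um

0.3397


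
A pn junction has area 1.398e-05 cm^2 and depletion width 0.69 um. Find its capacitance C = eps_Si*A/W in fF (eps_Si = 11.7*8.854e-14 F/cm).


Step 1: eps_Si = 11.7 * 8.854e-14 = 1.035918e-12 F/cm
Step 2: W in cm = 0.69 * 1e-4 = 6.90e-05 cm
Step 3: C = 1.035918e-12 * 1.398e-05 / 6.90e-05 = 2.098860e-13 F
Step 4: C = 209.89 fF

209.89


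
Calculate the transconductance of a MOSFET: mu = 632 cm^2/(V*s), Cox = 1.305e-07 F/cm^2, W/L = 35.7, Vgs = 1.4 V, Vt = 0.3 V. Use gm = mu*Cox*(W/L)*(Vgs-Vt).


Step 1: Vov = Vgs - Vt = 1.4 - 0.3 = 1.1 V
Step 2: gm = mu * Cox * (W/L) * Vov
Step 3: gm = 632 * 1.305e-07 * 35.7 * 1.1 = 3.24e-03 S

3.24e-03


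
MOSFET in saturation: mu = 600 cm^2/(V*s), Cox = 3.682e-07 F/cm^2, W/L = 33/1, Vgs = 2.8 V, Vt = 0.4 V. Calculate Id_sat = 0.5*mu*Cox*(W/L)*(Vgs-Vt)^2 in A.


Step 1: Overdrive voltage Vov = Vgs - Vt = 2.8 - 0.4 = 2.4 V
Step 2: W/L = 33/1 = 33
Step 3: Id = 0.5 * 600 * 3.682e-07 * 33 * 2.4^2
Step 4: Id = 2.10e-02 A

2.10e-02


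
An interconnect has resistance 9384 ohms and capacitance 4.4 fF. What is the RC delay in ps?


Step 1: tau = R * C
Step 2: tau = 9384 * 4.4 fF = 9384 * 4.4e-15 F
Step 3: tau = 4.12896e-11 s = 41.2896 ps

41.2896


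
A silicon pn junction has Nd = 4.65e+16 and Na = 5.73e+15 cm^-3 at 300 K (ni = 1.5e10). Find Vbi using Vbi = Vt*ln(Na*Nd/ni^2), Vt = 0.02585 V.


Step 1: Compute Na*Nd/ni^2 = 5.73e+15 * 4.65e+16 / (1.5e10)^2 = 1.1842e+12
Step 2: ln(1.1842e+12) = 27.8001
Step 3: Vbi = 0.02585 * 27.8001 = 0.719 V

0.719


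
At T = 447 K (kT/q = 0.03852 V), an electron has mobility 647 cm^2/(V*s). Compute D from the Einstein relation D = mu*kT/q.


Step 1: D = mu * (kT/q)
Step 2: D = 647 * 0.03852
Step 3: D = 24.92 cm^2/s

24.92


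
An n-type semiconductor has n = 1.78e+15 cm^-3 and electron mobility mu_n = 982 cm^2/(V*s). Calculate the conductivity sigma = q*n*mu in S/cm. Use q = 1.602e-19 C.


Step 1: sigma = q * n * mu
Step 2: sigma = 1.602e-19 * 1.78e+15 * 982
Step 3: sigma = 2.800e-01 S/cm

2.800e-01


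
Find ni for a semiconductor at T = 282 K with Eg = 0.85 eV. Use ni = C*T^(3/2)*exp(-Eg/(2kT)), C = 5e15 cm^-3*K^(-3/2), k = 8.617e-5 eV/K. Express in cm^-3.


Step 1: Compute kT = 8.617e-5 * 282 = 0.02429994 eV
Step 2: Exponent = -Eg/(2kT) = -0.85/(2*0.02429994) = -17.48976
Step 3: T^(3/2) = 282^1.5 = 4735.59
Step 4: ni = 5e15 * 4735.59 * exp(-17.48976) = 6.01e+11 cm^-3

6.01e+11


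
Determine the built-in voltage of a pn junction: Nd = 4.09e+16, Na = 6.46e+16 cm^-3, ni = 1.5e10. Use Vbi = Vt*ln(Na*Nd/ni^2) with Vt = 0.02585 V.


Step 1: Compute Na*Nd/ni^2 = 6.46e+16 * 4.09e+16 / (1.5e10)^2 = 1.1743e+13
Step 2: ln(1.1743e+13) = 30.0943
Step 3: Vbi = 0.02585 * 30.0943 = 0.778 V

0.778


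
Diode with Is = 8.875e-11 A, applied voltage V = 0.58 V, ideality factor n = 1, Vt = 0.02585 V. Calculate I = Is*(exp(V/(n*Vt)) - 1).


Step 1: V/(n*Vt) = 0.58/(1*0.02585) = 22.4371
Step 2: exp(22.4371) = 5.5502e+09
Step 3: I = 8.875e-11 * (5.5502e+09 - 1) = 4.93e-01 A

4.93e-01


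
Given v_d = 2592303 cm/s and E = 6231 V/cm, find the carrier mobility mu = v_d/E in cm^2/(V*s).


Step 1: mu = v_d / E
Step 2: mu = 2592303 / 6231
Step 3: mu = 416.03 cm^2/(V*s)

416.03


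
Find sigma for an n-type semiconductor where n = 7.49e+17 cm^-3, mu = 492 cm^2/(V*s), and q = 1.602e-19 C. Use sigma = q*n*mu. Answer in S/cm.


Step 1: sigma = q * n * mu
Step 2: sigma = 1.602e-19 * 7.49e+17 * 492
Step 3: sigma = 5.903e+01 S/cm

5.903e+01


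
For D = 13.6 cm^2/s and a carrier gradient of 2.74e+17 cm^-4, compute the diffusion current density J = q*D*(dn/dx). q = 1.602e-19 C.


Step 1: J = q * D * (dn/dx)
Step 2: J = 1.602e-19 * 13.6 * 2.74e+17
Step 3: J = 5.97e-01 A/cm^2

5.97e-01


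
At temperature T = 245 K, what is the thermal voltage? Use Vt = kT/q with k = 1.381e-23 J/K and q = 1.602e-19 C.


Step 1: kT = 1.381e-23 * 245 = 3.38345e-21 J
Step 2: Vt = kT/q = 3.38345e-21 / 1.602e-19
Step 3: Vt = 0.02112 V

0.02112


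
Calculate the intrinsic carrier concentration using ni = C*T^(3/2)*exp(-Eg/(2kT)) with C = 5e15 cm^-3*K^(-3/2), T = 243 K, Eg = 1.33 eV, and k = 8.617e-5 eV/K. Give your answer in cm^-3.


Step 1: Compute kT = 8.617e-5 * 243 = 0.02093931 eV
Step 2: Exponent = -Eg/(2kT) = -1.33/(2*0.02093931) = -31.75845
Step 3: T^(3/2) = 243^1.5 = 3788.00
Step 4: ni = 5e15 * 3788.00 * exp(-31.75845) = 3.05e+05 cm^-3

3.05e+05


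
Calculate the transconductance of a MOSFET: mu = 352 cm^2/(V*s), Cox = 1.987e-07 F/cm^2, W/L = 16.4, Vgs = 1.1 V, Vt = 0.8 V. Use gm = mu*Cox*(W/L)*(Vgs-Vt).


Step 1: Vov = Vgs - Vt = 1.1 - 0.8 = 0.3 V
Step 2: gm = mu * Cox * (W/L) * Vov
Step 3: gm = 352 * 1.987e-07 * 16.4 * 0.3 = 3.44e-04 S

3.44e-04


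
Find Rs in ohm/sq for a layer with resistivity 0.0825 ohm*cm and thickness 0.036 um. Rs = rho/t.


Step 1: Convert thickness to cm: t = 0.036 um = 3.6000e-06 cm
Step 2: Rs = rho / t = 0.0825 / 3.6000e-06
Step 3: Rs = 22916.7 ohm/sq

22916.7


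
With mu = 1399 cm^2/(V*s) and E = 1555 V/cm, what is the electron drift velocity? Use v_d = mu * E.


Step 1: v_d = mu * E
Step 2: v_d = 1399 * 1555 = 2175445
Step 3: v_d = 2.18e+06 cm/s

2.18e+06


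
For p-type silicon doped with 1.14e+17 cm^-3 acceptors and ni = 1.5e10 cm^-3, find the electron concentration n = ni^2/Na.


Step 1: Majority hole concentration p ≈ Na = 1.14e+17 cm^-3
Step 2: n = ni^2 / Na = (1.5e10)^2 / 1.14e+17
Step 3: n = 1.97e+03 cm^-3

1.97e+03


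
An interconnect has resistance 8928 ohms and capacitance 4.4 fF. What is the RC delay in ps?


Step 1: tau = R * C
Step 2: tau = 8928 * 4.4 fF = 8928 * 4.4e-15 F
Step 3: tau = 3.92832e-11 s = 39.2832 ps

39.2832


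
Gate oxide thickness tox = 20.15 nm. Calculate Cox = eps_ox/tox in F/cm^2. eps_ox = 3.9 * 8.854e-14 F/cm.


Step 1: eps_ox = 3.9 * 8.854e-14 = 3.45306e-13 F/cm
Step 2: tox in cm = 20.15 nm * 1e-7 = 2.0150e-06 cm
Step 3: Cox = 3.45306e-13 / 2.0150e-06 = 1.71e-07 F/cm^2

1.71e-07
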